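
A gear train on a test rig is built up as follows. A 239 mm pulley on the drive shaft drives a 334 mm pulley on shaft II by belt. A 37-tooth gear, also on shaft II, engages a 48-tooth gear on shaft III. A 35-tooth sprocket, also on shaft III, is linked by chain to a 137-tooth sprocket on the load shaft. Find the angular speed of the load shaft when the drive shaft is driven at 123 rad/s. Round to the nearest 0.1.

Belt: ratio = 334/239 = 1.3975, so shaft II turns at 123 / 1.3975 = 88.015 rad/s.
Gear mesh: ratio = 48/37 = 1.2973, so shaft III turns at 88.015 / 1.2973 = 67.845 rad/s.
Chain: ratio = 137/35 = 3.9143, so the load shaft turns at 67.845 / 3.9143 = 17.333 rad/s.

17.3 rad/s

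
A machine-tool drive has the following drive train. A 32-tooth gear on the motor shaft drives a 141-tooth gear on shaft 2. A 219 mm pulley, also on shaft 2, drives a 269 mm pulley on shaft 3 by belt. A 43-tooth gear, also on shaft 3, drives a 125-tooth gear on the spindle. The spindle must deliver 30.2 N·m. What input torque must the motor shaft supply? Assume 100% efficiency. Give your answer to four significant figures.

Overall ratio R = 4.4062 × 1.2283 × 2.907 = 15.733.
Input torque = output torque / R = 30.2 / 15.733 = 1.9195 N·m.

1.919 N·m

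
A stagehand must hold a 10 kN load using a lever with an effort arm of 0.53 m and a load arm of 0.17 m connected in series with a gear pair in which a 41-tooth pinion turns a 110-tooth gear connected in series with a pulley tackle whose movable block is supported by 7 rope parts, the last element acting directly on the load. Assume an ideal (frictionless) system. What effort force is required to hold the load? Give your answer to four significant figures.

Lever MA = effort arm / load arm = 0.53/0.17 = 3.1176.
Gear pair MA = 110/41 = 2.6829.
Block-and-tackle MA = number of supporting rope parts = 7.
Combined ideal MA = 3.1176 × 2.6829 × 7 = 58.551.
Effort = load / MA = 10 / 58.551 = 0.17079 kN.

0.1708 kN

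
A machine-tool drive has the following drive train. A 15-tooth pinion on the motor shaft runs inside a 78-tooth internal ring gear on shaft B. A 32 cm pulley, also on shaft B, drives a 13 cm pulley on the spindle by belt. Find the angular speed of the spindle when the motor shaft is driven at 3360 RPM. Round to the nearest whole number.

Internal gear: ratio = 78/15 = 5.2, so shaft B turns at 3360 / 5.2 = 646.15 RPM.
Belt: ratio = 13/32 = 0.40625, so the spindle turns at 646.15 / 0.40625 = 1590.5 RPM.

1591 RPM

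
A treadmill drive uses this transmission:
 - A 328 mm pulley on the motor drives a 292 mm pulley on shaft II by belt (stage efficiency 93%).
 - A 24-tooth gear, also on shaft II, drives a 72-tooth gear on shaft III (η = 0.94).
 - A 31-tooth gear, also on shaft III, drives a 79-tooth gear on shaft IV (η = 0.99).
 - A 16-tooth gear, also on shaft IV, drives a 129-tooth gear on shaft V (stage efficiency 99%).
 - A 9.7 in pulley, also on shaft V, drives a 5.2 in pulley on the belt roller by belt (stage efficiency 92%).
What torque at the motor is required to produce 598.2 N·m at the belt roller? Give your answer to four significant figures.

Overall ratio R = 0.89024 × 3 × 2.5484 × 8.0625 × 0.53608 = 29.417; overall efficiency η = 0.93 × 0.94 × 0.99 × 0.99 × 0.92 = 0.7883.
Input torque = output torque / (R × η) = 598.2 / (29.417 × 0.7883) = 25.798 N·m.

25.80 N·m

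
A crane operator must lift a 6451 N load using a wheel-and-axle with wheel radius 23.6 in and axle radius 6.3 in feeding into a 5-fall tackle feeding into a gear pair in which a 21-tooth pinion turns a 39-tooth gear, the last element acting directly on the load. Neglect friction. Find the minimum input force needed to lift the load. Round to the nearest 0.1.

Wheel-and-axle MA = R/r = 23.6/6.3 = 3.746.
Block-and-tackle MA = number of supporting rope parts = 5.
Gear pair MA = 39/21 = 1.8571.
Combined ideal MA = 3.746 × 5 × 1.8571 = 34.785.
Effort = load / MA = 6451 / 34.785 = 185.46 N.

185.5 N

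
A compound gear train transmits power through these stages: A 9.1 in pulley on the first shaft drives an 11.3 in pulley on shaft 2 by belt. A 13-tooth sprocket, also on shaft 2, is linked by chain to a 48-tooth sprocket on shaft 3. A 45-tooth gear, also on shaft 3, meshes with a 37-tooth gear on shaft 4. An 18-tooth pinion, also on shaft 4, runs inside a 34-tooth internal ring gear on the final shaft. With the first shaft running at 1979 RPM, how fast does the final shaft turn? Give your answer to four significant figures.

277.9 RPM

the first shaft → shaft 2 (belt, 11.3/9.1): 1979 ÷ 1.2418 = 1593.7 RPM
shaft 2 → shaft 3 (chain, 48/13): 1593.7 ÷ 3.6923 = 431.63 RPM
shaft 3 → shaft 4 (gear mesh, 37/45): 431.63 ÷ 0.82222 = 524.95 RPM
shaft 4 → the final shaft (internal gear, 34/18): 524.95 ÷ 1.8889 = 277.92 RPM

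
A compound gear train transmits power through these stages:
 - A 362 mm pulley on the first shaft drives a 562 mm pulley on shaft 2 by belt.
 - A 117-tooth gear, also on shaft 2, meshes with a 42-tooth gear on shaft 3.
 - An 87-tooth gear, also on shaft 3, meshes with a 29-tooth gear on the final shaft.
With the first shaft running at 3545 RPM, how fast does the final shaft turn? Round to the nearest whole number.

19083 RPM

Belt: ratio = 562/362 = 1.5525, so shaft 2 turns at 3545 / 1.5525 = 2283.4 RPM.
Gear mesh: ratio = 42/117 = 0.35897, so shaft 3 turns at 2283.4 / 0.35897 = 6361 RPM.
Gear mesh: ratio = 29/87 = 0.33333, so the final shaft turns at 6361 / 0.33333 = 19083 RPM.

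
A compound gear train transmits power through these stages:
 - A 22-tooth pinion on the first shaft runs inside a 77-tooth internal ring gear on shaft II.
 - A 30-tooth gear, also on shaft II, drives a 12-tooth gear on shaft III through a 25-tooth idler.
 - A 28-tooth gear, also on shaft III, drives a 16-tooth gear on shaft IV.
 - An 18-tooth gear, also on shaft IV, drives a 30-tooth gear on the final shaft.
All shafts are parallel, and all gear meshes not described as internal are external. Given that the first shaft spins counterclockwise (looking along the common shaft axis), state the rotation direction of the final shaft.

counterclockwise

the first shaft → shaft II: internal mesh, same direction → CCW.
shaft II → shaft III: driver → idler → driven is 2 external meshes, 2 reversals → CCW.
shaft III → shaft IV: external mesh, 1 reversal → CW.
shaft IV → the final shaft: external mesh, 1 reversal → CCW.
4 reversals in total — an even number — so the final shaft turns the same way as the first shaft.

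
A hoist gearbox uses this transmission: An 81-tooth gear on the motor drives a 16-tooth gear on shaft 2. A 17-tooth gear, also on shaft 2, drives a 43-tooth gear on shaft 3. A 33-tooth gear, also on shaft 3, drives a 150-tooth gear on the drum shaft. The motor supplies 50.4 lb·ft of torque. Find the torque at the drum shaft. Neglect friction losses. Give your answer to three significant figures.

114 lb·ft

Gear mesh: ratio = 16/81 = 0.19753; torque at shaft 2 = 50.4 × 0.19753 = 9.9556 lb·ft.
Gear mesh: ratio = 43/17 = 2.5294; torque at shaft 3 = 9.9556 × 2.5294 = 25.182 lb·ft.
Gear mesh: ratio = 150/33 = 4.5455; torque at the drum shaft = 25.182 × 4.5455 = 114.46 lb·ft.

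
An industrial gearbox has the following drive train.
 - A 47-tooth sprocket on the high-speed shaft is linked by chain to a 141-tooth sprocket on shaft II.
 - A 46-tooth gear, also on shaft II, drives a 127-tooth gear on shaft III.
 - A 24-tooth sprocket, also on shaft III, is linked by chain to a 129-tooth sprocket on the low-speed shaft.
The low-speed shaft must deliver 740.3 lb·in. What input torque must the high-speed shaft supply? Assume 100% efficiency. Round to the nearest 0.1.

Overall ratio R = 3 × 2.7609 × 5.375 = 44.519.
Input torque = output torque / R = 740.3 / 44.519 = 16.629 lb·in.

16.6 lb·in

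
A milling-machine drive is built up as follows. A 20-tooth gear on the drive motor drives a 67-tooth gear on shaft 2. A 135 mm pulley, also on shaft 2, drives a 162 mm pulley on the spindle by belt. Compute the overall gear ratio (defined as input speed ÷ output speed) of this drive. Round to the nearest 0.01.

Each stage contributes driven/driver: gear mesh 67/20 = 3.35, belt 162/135 = 1.2.
Overall: 3.35 × 1.2 = 4.02.

4.02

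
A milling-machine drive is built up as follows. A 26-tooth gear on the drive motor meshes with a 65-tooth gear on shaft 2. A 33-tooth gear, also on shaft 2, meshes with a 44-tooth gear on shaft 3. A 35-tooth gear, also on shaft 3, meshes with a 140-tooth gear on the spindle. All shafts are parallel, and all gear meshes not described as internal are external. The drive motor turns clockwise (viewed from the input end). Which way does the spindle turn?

the drive motor → shaft 2: external mesh, 1 reversal → CCW.
shaft 2 → shaft 3: external mesh, 1 reversal → CW.
shaft 3 → the spindle: external mesh, 1 reversal → CCW.
3 reversals in total — an odd number — so the spindle turns opposite to the drive motor.

counterclockwise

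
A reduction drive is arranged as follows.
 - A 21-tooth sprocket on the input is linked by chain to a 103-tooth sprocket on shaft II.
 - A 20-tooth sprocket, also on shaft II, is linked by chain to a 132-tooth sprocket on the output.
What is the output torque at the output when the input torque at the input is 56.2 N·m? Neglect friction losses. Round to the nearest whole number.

chain 103/21 = 4.9048 → τ = 56.2·4.9048 = 275.65 N·m
chain 132/20 = 6.6 → τ = 275.65·6.6 = 1819.3 N·m

1819 N·m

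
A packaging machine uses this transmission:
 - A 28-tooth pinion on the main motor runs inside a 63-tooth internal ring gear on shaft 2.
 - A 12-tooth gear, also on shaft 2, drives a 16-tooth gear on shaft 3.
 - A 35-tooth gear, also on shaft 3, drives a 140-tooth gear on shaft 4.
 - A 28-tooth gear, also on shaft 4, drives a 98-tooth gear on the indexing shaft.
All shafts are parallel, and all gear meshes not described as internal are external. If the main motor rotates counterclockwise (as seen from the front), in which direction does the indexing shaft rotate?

the main motor → shaft 2: internal mesh, same direction → CCW.
shaft 2 → shaft 3: external mesh, 1 reversal → CW.
shaft 3 → shaft 4: external mesh, 1 reversal → CCW.
shaft 4 → the indexing shaft: external mesh, 1 reversal → CW.
3 reversals in total — an odd number — so the indexing shaft turns opposite to the main motor.

clockwise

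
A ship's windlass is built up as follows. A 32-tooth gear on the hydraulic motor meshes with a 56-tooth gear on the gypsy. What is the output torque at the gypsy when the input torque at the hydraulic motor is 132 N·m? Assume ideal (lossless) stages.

Gear mesh: ratio = 56/32 = 1.75; torque at the gypsy = 132 × 1.75 = 231 N·m.

231 N·m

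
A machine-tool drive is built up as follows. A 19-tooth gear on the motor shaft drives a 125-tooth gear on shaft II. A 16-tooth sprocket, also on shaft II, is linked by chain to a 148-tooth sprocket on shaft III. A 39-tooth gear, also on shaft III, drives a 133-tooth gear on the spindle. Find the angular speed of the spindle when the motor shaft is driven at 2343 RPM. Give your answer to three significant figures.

11.3 RPM

gear mesh 125/19 = 6.5789 → 2343/6.5789 = 356.14 RPM
chain 148/16 = 9.25 → 356.14/9.25 = 38.501 RPM
gear mesh 133/39 = 3.4103 → 38.501/3.4103 = 11.29 RPM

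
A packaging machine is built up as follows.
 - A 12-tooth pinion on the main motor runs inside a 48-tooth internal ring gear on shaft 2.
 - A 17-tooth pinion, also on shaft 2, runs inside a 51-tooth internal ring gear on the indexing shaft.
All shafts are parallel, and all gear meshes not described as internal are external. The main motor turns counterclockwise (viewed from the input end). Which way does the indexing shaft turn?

counterclockwise

the main motor → shaft 2: internal mesh, same direction → CCW.
shaft 2 → the indexing shaft: internal mesh, same direction → CCW.
0 reversals in total — an even number — so the indexing shaft turns the same way as the main motor.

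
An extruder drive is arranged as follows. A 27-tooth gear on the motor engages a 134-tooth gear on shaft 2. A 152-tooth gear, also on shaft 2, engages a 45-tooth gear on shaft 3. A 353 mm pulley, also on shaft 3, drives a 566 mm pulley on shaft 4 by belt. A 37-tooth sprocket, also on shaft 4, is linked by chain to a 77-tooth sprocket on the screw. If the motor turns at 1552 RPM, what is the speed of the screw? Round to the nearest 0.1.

316.6 RPM

gear mesh 134/27 = 4.963 → 1552/4.963 = 312.72 RPM
gear mesh 45/152 = 0.29605 → 312.72/0.29605 = 1056.3 RPM
belt 566/353 = 1.6034 → 1056.3/1.6034 = 658.78 RPM
chain 77/37 = 2.0811 → 658.78/2.0811 = 316.56 RPM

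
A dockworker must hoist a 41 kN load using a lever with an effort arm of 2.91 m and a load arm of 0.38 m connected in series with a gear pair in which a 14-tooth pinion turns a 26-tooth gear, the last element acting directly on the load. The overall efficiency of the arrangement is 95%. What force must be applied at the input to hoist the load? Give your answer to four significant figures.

3.035 kN

Lever MA = effort arm / load arm = 2.91/0.38 = 7.6579.
Gear pair MA = 26/14 = 1.8571.
Combined ideal MA = 7.6579 × 1.8571 = 14.222.
Actual MA = 14.222 × 0.95 = 13.511.
Effort = load / actual MA = 41 / 13.511 = 3.0346 kN.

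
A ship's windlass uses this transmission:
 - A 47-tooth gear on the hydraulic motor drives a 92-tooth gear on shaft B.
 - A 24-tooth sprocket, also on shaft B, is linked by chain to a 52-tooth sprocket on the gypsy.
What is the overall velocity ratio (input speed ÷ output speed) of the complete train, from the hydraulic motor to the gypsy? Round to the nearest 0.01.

4.24

Each stage contributes driven/driver: gear mesh 92/47 = 1.9574, chain 52/24 = 2.1667.
Overall: 1.9574 × 2.1667 = 4.2411.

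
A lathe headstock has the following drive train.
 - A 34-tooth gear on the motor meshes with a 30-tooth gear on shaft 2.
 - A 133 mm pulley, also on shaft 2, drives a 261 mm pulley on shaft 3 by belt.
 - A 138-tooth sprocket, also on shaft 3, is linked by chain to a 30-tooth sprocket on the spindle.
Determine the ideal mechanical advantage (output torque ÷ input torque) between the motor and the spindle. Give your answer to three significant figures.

Each stage contributes driven/driver: gear mesh 30/34 = 0.88235, belt 261/133 = 1.9624, chain 30/138 = 0.21739.
Overall: 0.88235 × 1.9624 × 0.21739 = 0.37642.

0.376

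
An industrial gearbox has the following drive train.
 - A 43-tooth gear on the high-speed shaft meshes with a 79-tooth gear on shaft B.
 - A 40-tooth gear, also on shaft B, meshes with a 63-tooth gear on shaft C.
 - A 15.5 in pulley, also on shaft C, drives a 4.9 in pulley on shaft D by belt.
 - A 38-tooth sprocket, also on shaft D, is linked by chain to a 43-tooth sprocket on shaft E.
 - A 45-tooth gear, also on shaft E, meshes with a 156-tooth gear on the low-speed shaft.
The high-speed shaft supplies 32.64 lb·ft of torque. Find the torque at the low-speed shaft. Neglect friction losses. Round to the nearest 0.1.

gear mesh 79/43 = 1.8372 → τ = 32.64·1.8372 = 59.967 lb·ft
gear mesh 63/40 = 1.575 → τ = 59.967·1.575 = 94.447 lb·ft
belt 4.9/15.5 = 0.31613 → τ = 94.447·0.31613 = 29.858 lb·ft
chain 43/38 = 1.1316 → τ = 29.858·1.1316 = 33.786 lb·ft
gear mesh 156/45 = 3.4667 → τ = 33.786·3.4667 = 117.13 lb·ft

117.1 lb·ft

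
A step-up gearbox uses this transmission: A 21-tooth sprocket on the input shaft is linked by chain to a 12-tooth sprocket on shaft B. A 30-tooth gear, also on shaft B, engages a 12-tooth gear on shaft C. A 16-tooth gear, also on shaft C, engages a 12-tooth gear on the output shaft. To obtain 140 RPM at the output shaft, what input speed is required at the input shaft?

Overall ratio R = 0.57143 × 0.4 × 0.75 = 0.17143.
Required input speed = output speed × R = 140 × 0.17143 = 24 RPM.

24 RPM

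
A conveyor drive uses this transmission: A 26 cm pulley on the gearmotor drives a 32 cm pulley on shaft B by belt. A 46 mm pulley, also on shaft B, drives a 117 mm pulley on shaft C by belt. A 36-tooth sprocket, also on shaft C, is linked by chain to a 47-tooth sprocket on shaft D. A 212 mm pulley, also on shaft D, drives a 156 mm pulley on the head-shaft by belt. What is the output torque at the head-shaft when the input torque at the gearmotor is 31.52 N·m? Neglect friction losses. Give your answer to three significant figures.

belt 32/26 = 1.2308 → τ = 31.52·1.2308 = 38.794 N·m
belt 117/46 = 2.5435 → τ = 38.794·2.5435 = 98.671 N·m
chain 47/36 = 1.3056 → τ = 98.671·1.3056 = 128.82 N·m
belt 156/212 = 0.73585 → τ = 128.82·0.73585 = 94.793 N·m

94.8 N·m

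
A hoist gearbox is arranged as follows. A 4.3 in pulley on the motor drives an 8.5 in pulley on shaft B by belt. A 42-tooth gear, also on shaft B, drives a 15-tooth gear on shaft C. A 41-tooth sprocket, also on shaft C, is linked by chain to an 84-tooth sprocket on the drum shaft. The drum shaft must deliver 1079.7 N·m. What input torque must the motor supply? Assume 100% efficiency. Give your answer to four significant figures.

746.5 N·m

Overall ratio R = 1.9767 × 0.35714 × 2.0488 = 1.4464.
Input torque = output torque / R = 1079.7 / 1.4464 = 746.47 N·m.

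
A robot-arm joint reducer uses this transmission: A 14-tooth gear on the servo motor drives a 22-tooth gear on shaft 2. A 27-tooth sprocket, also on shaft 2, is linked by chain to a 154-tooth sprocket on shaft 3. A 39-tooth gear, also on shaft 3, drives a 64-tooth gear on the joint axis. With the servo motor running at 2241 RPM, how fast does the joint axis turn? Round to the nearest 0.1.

152.4 RPM

the servo motor → shaft 2 (gear mesh, 22/14): 2241 ÷ 1.5714 = 1426.1 RPM
shaft 2 → shaft 3 (chain, 154/27): 1426.1 ÷ 5.7037 = 250.03 RPM
shaft 3 → the joint axis (gear mesh, 64/39): 250.03 ÷ 1.641 = 152.36 RPM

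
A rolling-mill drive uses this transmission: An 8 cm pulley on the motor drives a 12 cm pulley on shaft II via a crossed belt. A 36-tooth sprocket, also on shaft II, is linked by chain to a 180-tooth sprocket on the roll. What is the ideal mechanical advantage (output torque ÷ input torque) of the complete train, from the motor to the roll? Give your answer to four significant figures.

7.500

Each stage contributes driven/driver: belt 12/8 = 1.5, chain 180/36 = 5.
Overall: 1.5 × 5 = 7.5.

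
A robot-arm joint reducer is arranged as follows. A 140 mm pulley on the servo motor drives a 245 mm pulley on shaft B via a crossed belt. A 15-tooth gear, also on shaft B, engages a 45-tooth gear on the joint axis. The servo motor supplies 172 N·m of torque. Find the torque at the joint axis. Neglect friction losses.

Belt: ratio = 245/140 = 1.75; torque at shaft B = 172 × 1.75 = 301 N·m.
Gear mesh: ratio = 45/15 = 3; torque at the joint axis = 301 × 3 = 903 N·m.

903 N·m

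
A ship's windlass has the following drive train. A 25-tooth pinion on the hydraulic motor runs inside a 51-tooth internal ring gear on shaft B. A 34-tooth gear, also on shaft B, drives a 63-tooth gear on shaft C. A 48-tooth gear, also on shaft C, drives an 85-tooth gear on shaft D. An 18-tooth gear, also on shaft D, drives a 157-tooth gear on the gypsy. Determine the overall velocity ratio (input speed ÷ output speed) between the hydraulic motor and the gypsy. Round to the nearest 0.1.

Each stage contributes driven/driver: internal gear 51/25 = 2.04, gear mesh 63/34 = 1.8529, gear mesh 85/48 = 1.7708, gear mesh 157/18 = 8.7222.
Overall: 2.04 × 1.8529 × 1.7708 × 8.7222 = 58.384.

58.4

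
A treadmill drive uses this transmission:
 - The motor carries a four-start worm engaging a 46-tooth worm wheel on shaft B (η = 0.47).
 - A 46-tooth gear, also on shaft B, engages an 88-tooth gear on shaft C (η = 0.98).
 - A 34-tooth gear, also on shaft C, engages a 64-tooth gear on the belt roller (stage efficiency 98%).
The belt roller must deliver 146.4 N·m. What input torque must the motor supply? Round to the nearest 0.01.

Overall ratio R = 11.5 × 1.913 × 1.8824 = 41.412; overall efficiency η = 0.47 × 0.98 × 0.98 = 0.4514.
Input torque = output torque / (R × η) = 146.4 / (41.412 × 0.4514) = 7.8319 N·m.

7.83 N·m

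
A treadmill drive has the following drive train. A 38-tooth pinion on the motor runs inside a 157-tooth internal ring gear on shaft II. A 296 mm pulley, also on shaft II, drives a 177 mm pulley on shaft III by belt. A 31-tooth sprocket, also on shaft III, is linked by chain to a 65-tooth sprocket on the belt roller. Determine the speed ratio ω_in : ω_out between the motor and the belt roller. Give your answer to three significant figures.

5.18

Each stage contributes driven/driver: internal gear 157/38 = 4.1316, belt 177/296 = 0.59797, chain 65/31 = 2.0968.
Overall: 4.1316 × 0.59797 × 2.0968 = 5.1802.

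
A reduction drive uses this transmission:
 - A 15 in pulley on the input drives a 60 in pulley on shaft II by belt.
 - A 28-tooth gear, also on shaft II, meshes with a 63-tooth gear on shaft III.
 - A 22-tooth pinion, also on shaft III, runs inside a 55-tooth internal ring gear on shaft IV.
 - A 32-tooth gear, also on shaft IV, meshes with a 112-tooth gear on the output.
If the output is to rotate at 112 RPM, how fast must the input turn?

Overall ratio R = 4 × 2.25 × 2.5 × 3.5 = 78.75.
Required input speed = output speed × R = 112 × 78.75 = 8820 RPM.

8820 RPM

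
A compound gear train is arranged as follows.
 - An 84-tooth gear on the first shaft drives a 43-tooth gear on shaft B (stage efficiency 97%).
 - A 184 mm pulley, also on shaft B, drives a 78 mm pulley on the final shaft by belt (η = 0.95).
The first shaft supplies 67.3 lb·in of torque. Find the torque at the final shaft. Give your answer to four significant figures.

13.46 lb·in

gear mesh 43/84 = 0.5119 → τ = 67.3·0.5119·0.97 = 33.418 lb·in
belt 78/184 = 0.42391 → τ = 33.418·0.42391·0.95 = 13.458 lb·in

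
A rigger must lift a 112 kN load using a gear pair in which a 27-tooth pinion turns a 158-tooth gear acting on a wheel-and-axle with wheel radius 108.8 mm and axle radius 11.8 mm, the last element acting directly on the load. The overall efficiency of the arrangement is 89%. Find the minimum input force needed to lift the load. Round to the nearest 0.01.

Gear pair MA = 158/27 = 5.8519.
Wheel-and-axle MA = R/r = 108.8/11.8 = 9.2203.
Combined ideal MA = 5.8519 × 9.2203 = 53.956.
Actual MA = 53.956 × 0.89 = 48.021.
Effort = load / actual MA = 112 / 48.021 = 2.3323 kN.

2.33 kN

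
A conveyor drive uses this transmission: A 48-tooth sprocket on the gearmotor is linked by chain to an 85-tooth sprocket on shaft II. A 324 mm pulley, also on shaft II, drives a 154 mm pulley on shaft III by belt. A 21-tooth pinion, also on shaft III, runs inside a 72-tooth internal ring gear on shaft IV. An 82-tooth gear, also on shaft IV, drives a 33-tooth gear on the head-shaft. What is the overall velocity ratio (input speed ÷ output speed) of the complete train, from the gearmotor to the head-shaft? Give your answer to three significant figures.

Each stage contributes driven/driver: chain 85/48 = 1.7708, belt 154/324 = 0.47531, internal gear 72/21 = 3.4286, gear mesh 33/82 = 0.40244.
Overall: 1.7708 × 0.47531 × 3.4286 × 0.40244 = 1.1614.

1.16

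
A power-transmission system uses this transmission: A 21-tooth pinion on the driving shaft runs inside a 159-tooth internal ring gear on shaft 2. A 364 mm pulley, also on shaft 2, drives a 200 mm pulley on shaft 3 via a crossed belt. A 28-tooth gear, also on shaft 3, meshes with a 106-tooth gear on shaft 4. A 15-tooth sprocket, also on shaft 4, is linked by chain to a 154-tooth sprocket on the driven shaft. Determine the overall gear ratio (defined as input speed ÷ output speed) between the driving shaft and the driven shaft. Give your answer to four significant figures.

Each stage contributes driven/driver: internal gear 159/21 = 7.5714, belt 200/364 = 0.54945, gear mesh 106/28 = 3.7857, chain 154/15 = 10.267.
Overall: 7.5714 × 0.54945 × 3.7857 × 10.267 = 161.69.

161.7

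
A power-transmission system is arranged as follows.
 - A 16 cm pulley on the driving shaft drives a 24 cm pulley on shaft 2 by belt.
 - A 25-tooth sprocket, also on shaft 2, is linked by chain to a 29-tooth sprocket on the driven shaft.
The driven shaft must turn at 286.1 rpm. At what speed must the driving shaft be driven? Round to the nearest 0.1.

Overall ratio R = 1.5 × 1.16 = 1.74.
Required input speed = output speed × R = 286.1 × 1.74 = 497.81 rpm.

497.8 rpm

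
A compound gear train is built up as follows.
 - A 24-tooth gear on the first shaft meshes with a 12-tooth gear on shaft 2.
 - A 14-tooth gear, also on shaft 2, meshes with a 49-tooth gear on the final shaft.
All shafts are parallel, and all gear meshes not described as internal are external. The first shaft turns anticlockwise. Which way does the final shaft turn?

the first shaft → shaft 2: external mesh, 1 reversal → CW.
shaft 2 → the final shaft: external mesh, 1 reversal → CCW.
2 reversals in total — an even number — so the final shaft turns the same way as the first shaft.

anticlockwise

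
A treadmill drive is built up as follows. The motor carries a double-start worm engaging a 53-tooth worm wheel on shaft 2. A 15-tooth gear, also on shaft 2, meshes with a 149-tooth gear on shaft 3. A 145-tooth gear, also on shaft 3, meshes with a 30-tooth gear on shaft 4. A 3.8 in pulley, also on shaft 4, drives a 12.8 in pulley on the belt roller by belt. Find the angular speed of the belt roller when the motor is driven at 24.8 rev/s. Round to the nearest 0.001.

Worm: ratio = 53/2 = 26.5, so shaft 2 turns at 24.8 / 26.5 = 0.93585 rev/s.
Gear mesh: ratio = 149/15 = 9.9333, so shaft 3 turns at 0.93585 / 9.9333 = 0.094213 rev/s.
Gear mesh: ratio = 30/145 = 0.2069, so shaft 4 turns at 0.094213 / 0.2069 = 0.45536 rev/s.
Belt: ratio = 12.8/3.8 = 3.3684, so the belt roller turns at 0.45536 / 3.3684 = 0.13519 rev/s.

0.135 rev/s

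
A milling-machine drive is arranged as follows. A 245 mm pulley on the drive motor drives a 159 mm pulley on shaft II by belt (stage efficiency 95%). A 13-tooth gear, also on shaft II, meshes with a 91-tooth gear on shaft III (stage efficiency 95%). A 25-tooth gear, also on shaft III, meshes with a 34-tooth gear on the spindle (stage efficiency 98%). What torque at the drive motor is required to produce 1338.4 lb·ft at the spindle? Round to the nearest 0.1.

Overall ratio R = 0.64898 × 7 × 1.36 = 6.1783; overall efficiency η = 0.95 × 0.95 × 0.98 = 0.8844.
Input torque = output torque / (R × η) = 1338.4 / (6.1783 × 0.8844) = 244.93 lb·ft.

244.9 lb·ft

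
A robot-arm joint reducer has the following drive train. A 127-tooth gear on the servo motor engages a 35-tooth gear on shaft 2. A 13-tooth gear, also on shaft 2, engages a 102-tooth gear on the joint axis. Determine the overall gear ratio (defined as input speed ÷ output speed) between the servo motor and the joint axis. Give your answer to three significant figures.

Each stage contributes driven/driver: gear mesh 35/127 = 0.27559, gear mesh 102/13 = 7.8462.
Overall: 0.27559 × 7.8462 = 2.1623.

2.16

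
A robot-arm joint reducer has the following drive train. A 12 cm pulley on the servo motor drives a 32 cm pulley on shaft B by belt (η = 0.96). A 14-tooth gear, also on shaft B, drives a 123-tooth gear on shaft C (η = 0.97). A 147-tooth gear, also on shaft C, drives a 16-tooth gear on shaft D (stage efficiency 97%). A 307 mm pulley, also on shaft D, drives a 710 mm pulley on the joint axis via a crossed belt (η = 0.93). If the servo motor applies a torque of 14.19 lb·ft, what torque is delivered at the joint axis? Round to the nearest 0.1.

70.3 lb·ft

belt 32/12 = 2.6667 → τ = 14.19·2.6667·0.96 = 36.326 lb·ft
gear mesh 123/14 = 8.7857 → τ = 36.326·8.7857·0.97 = 309.58 lb·ft
gear mesh 16/147 = 0.10884 → τ = 309.58·0.10884·0.97 = 32.685 lb·ft
belt 710/307 = 2.3127 → τ = 32.685·2.3127·0.93 = 70.299 lb·ft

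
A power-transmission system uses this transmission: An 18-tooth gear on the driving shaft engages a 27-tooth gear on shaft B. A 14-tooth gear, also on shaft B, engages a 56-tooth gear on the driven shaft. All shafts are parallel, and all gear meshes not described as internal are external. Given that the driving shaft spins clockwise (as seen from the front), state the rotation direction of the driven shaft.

the driving shaft → shaft B: external mesh, 1 reversal → CCW.
shaft B → the driven shaft: external mesh, 1 reversal → CW.
2 reversals in total — an even number — so the driven shaft turns the same way as the driving shaft.

clockwise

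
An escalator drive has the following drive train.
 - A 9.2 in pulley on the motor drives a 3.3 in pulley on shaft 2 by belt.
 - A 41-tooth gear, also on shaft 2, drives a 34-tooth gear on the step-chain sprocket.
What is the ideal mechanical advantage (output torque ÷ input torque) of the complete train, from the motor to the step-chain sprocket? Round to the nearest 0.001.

Each stage contributes driven/driver: belt 3.3/9.2 = 0.3587, gear mesh 34/41 = 0.82927.
Overall: 0.3587 × 0.82927 = 0.29745.

0.297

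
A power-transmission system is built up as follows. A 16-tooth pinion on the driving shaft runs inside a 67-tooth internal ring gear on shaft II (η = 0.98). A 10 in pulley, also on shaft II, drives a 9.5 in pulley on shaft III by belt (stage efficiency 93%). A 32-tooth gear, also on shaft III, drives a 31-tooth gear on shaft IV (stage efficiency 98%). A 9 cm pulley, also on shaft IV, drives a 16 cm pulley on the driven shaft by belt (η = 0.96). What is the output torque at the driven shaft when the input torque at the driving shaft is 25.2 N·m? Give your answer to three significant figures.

internal gear 67/16 = 4.1875 → τ = 25.2·4.1875·0.98 = 103.41 N·m
belt 9.5/10 = 0.95 → τ = 103.41·0.95·0.93 = 91.367 N·m
gear mesh 31/32 = 0.96875 → τ = 91.367·0.96875·0.98 = 86.741 N·m
belt 16/9 = 1.7778 → τ = 86.741·1.7778·0.96 = 148.04 N·m

148 N·m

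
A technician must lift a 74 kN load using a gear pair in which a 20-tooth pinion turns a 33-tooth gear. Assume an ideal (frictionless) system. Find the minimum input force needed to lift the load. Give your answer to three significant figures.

Gear pair MA = 33/20 = 1.65.
Effort = load / MA = 74 / 1.65 = 44.848 kN.

44.8 kN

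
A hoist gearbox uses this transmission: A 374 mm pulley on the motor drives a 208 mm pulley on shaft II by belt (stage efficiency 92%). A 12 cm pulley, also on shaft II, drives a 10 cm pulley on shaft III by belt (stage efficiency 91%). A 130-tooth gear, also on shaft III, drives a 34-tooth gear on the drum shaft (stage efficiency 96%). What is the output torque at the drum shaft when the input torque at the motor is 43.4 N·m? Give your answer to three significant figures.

4.23 N·m

After the belt (208/374): 43.4 × 0.55615 × 0.92 = 22.206 N·m
After the belt (10/12): 22.206 × 0.83333 × 0.91 = 16.84 N·m
After the gear mesh (34/130): 16.84 × 0.26154 × 0.96 = 4.228 N·m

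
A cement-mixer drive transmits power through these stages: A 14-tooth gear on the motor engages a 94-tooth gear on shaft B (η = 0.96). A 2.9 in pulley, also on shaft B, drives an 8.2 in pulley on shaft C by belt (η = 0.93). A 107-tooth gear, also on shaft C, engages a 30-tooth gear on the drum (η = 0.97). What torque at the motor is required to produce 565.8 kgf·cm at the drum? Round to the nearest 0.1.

Overall ratio R = 6.7143 × 2.8276 × 0.28037 = 5.323; overall efficiency η = 0.96 × 0.93 × 0.97 = 0.8660.
Input torque = output torque / (R × η) = 565.8 / (5.323 × 0.8660) = 122.74 kgf·cm.

122.7 kgf·cm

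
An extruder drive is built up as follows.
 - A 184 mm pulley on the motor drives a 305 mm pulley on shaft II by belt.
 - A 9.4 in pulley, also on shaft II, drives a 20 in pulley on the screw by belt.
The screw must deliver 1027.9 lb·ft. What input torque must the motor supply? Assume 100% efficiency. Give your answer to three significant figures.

Overall ratio R = 1.6576 × 2.1277 = 3.5268.
Input torque = output torque / R = 1027.9 / 3.5268 = 291.45 lb·ft.

291 lb·ft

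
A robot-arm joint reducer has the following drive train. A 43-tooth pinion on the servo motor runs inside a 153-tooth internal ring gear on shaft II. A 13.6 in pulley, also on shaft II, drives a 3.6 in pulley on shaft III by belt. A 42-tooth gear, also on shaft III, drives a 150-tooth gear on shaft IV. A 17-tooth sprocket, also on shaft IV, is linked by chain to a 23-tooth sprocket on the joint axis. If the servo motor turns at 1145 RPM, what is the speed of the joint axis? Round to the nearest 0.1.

251.6 RPM

internal gear 153/43 = 3.5581 → 1145/3.5581 = 321.8 RPM
belt 3.6/13.6 = 0.26471 → 321.8/0.26471 = 1215.7 RPM
gear mesh 150/42 = 3.5714 → 1215.7/3.5714 = 340.39 RPM
chain 23/17 = 1.3529 → 340.39/1.3529 = 251.59 RPM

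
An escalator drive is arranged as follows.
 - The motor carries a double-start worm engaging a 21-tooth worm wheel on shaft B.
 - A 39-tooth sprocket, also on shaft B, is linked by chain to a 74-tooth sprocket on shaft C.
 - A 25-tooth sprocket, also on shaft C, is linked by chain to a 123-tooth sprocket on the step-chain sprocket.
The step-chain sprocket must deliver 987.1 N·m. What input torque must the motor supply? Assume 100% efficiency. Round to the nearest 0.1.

Overall ratio R = 10.5 × 1.8974 × 4.92 = 98.022.
Input torque = output torque / R = 987.1 / 98.022 = 10.07 N·m.

10.1 N·m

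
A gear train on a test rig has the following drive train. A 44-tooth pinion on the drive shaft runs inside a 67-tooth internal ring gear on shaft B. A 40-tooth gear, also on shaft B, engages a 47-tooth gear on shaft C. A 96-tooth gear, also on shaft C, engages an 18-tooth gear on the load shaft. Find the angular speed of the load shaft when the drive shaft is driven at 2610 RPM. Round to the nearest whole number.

internal gear 67/44 = 1.5227 → 2610/1.5227 = 1714 RPM
gear mesh 47/40 = 1.175 → 1714/1.175 = 1458.7 RPM
gear mesh 18/96 = 0.1875 → 1458.7/0.1875 = 7780 RPM

7780 RPM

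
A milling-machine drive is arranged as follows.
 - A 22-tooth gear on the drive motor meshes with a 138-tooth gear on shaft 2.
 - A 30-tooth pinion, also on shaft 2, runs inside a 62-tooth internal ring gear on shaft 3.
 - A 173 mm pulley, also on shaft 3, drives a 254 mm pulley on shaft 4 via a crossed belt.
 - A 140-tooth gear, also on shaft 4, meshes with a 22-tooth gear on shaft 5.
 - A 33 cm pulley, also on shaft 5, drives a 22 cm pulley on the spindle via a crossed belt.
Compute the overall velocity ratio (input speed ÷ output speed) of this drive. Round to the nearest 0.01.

Each stage contributes driven/driver: gear mesh 138/22 = 6.2727, internal gear 62/30 = 2.0667, belt 254/173 = 1.4682, gear mesh 22/140 = 0.15714, belt 22/33 = 0.66667.
Overall: 6.2727 × 2.0667 × 1.4682 × 0.15714 × 0.66667 = 1.994.

1.99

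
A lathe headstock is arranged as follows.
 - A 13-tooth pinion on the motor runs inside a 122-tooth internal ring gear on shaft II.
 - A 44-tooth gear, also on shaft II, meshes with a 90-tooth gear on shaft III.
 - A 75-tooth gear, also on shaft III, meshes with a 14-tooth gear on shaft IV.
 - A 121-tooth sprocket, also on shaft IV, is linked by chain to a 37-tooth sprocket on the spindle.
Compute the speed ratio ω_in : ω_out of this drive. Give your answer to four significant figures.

1.096

Each stage contributes driven/driver: internal gear 122/13 = 9.3846, gear mesh 90/44 = 2.0455, gear mesh 14/75 = 0.18667, chain 37/121 = 0.30579.
Overall: 9.3846 × 2.0455 × 0.18667 × 0.30579 = 1.0957.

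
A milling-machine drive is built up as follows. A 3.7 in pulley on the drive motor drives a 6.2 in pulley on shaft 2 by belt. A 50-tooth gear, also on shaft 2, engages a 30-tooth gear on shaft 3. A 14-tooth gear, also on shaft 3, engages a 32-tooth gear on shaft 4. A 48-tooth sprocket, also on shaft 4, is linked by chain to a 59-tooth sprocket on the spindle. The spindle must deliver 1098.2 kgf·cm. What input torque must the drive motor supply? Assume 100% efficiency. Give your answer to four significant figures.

Overall ratio R = 1.6757 × 0.6 × 2.2857 × 1.2292 = 2.8247.
Input torque = output torque / R = 1098.2 / 2.8247 = 388.78 kgf·cm.

388.8 kgf·cm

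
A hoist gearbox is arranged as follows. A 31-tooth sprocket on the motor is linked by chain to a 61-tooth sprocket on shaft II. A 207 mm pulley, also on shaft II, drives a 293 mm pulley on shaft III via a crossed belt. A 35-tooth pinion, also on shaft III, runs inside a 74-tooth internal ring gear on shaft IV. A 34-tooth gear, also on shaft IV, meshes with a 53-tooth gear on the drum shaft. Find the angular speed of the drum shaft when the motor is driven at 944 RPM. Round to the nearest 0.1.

102.8 RPM

the motor → shaft II (chain, 61/31): 944 ÷ 1.9677 = 479.74 RPM
shaft II → shaft III (belt, 293/207): 479.74 ÷ 1.4155 = 338.93 RPM
shaft III → shaft IV (internal gear, 74/35): 338.93 ÷ 2.1143 = 160.3 RPM
shaft IV → the drum shaft (gear mesh, 53/34): 160.3 ÷ 1.5588 = 102.84 RPM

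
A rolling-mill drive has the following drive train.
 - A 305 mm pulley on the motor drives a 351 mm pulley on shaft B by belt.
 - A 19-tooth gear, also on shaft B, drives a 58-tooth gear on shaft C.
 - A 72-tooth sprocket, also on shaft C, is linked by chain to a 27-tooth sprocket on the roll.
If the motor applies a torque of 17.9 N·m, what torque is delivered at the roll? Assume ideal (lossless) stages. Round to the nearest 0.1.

Belt: ratio = 351/305 = 1.1508; torque at shaft B = 17.9 × 1.1508 = 20.6 N·m.
Gear mesh: ratio = 58/19 = 3.0526; torque at shaft C = 20.6 × 3.0526 = 62.883 N·m.
Chain: ratio = 27/72 = 0.375; torque at the roll = 62.883 × 0.375 = 23.581 N·m.

23.6 N·m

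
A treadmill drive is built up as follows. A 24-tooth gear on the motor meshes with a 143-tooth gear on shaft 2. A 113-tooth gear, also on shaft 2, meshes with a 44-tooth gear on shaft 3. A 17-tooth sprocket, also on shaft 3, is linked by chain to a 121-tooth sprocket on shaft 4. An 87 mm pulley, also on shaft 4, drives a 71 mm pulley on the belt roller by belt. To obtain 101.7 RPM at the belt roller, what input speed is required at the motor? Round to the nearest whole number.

1371 RPM

Overall ratio R = 5.9583 × 0.38938 × 7.1176 × 0.81609 = 13.476.
Required input speed = output speed × R = 101.7 × 13.476 = 1370.6 RPM.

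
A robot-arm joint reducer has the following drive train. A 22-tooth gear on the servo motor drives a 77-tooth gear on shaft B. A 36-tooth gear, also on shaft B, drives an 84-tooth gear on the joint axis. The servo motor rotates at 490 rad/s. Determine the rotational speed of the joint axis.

60 rad/s

the servo motor → shaft B (gear mesh, 77/22): 490 ÷ 3.5 = 140 rad/s
shaft B → the joint axis (gear mesh, 84/36): 140 ÷ 2.3333 = 60 rad/s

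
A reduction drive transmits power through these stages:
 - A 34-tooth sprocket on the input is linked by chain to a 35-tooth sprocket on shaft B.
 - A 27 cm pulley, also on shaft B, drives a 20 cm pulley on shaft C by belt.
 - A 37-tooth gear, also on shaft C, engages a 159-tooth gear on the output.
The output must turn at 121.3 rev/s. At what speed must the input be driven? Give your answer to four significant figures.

397.5 rev/s

Overall ratio R = 1.0294 × 0.74074 × 4.2973 = 3.2768.
Required input speed = output speed × R = 121.3 × 3.2768 = 397.48 rev/s.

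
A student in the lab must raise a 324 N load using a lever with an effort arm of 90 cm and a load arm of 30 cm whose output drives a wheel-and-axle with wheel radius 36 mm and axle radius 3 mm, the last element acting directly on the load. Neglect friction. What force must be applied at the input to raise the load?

Lever MA = effort arm / load arm = 90/30 = 3.
Wheel-and-axle MA = R/r = 36/3 = 12.
Combined ideal MA = 3 × 12 = 36.
Effort = load / MA = 324 / 36 = 9 N.

9 N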